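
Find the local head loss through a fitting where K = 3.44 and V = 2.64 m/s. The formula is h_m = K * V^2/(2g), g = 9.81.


Minor loss formula: h_m = K * V^2/(2g).
V^2 = 2.64^2 = 6.9696.
V^2/(2g) = 6.9696 / 19.62 = 0.3552 m.
h_m = 3.44 * 0.3552 = 1.222 m.

1.222


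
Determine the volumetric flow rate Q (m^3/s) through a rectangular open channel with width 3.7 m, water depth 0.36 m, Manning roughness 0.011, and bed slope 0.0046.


For a rectangular channel, the cross-sectional area A = b * y = 3.7 * 0.36 = 1.33 m^2.
The wetted perimeter P = b + 2y = 3.7 + 2*0.36 = 4.42 m.
Hydraulic radius R = A/P = 1.33/4.42 = 0.3014 m.
Velocity V = (1/n)*R^(2/3)*S^(1/2) = (1/0.011)*0.3014^(2/3)*0.0046^(1/2) = 2.7715 m/s.
Discharge Q = A * V = 1.33 * 2.7715 = 3.692 m^3/s.

3.692


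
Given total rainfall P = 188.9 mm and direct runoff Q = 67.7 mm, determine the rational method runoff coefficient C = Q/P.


The runoff coefficient C = runoff depth / rainfall depth.
C = 67.7 / 188.9
  = 0.3584.

0.3584


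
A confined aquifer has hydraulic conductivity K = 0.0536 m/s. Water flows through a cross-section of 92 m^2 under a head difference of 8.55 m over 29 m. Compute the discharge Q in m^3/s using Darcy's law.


Darcy's law: Q = K * A * i, where i = dh/L.
Hydraulic gradient i = 8.55 / 29 = 0.294828.
Q = 0.0536 * 92 * 0.294828
  = 1.4539 m^3/s.

1.4539


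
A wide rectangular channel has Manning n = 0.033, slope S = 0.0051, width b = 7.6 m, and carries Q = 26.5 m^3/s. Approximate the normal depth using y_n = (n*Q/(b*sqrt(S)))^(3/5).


We use the wide-channel approximation y_n = (n*Q/(b*sqrt(S)))^(3/5).
sqrt(S) = sqrt(0.0051) = 0.071414.
Numerator: n*Q = 0.033 * 26.5 = 0.8745.
Denominator: b*sqrt(S) = 7.6 * 0.071414 = 0.542746.
arg = 1.6112.
y_n = 1.6112^(3/5) = 1.3314 m.

1.3314


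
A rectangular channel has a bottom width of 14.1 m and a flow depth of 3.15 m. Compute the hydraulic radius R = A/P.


For a rectangular section:
Flow area A = b * y = 14.1 * 3.15 = 44.41 m^2.
Wetted perimeter P = b + 2y = 14.1 + 2*3.15 = 20.4 m.
Hydraulic radius R = A/P = 44.41 / 20.4 = 2.1772 m.

2.1772


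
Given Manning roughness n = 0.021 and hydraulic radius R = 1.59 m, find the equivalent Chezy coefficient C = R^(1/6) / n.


The Chezy coefficient relates to Manning's n through C = R^(1/6) / n.
R^(1/6) = 1.59^(1/6) = 1.080354.
C = 1.080354 / 0.021 = 51.45 m^(1/2)/s.

51.45


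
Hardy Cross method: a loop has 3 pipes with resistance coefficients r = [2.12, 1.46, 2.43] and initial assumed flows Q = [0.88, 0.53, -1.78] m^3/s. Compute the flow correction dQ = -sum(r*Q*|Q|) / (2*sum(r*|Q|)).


Numerator terms (r*Q*|Q|): 2.12*0.88*|0.88| = 1.6417; 1.46*0.53*|0.53| = 0.4101; 2.43*-1.78*|-1.78| = -7.6992.
Sum of numerator = -5.6474.
Denominator terms (r*|Q|): 2.12*|0.88| = 1.8656; 1.46*|0.53| = 0.7738; 2.43*|-1.78| = 4.3254.
2 * sum of denominator = 2 * 6.9648 = 13.9296.
dQ = --5.6474 / 13.9296 = 0.4054 m^3/s.

0.4054


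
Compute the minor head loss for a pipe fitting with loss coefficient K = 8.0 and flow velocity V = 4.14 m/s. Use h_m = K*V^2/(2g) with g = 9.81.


Minor loss formula: h_m = K * V^2/(2g).
V^2 = 4.14^2 = 17.1396.
V^2/(2g) = 17.1396 / 19.62 = 0.8736 m.
h_m = 8.0 * 0.8736 = 6.9886 m.

6.9886


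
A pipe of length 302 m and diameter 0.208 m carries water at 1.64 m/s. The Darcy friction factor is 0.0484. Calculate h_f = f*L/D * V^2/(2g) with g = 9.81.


Darcy-Weisbach equation: h_f = f * (L/D) * V^2/(2g).
f * L/D = 0.0484 * 302/0.208 = 70.2731.
V^2/(2g) = 1.64^2 / (2*9.81) = 2.6896 / 19.62 = 0.1371 m.
h_f = 70.2731 * 0.1371 = 9.633 m.

9.633


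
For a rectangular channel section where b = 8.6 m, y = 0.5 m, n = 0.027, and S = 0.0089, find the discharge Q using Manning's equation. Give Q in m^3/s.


For a rectangular channel, the cross-sectional area A = b * y = 8.6 * 0.5 = 4.3 m^2.
The wetted perimeter P = b + 2y = 8.6 + 2*0.5 = 9.6 m.
Hydraulic radius R = A/P = 4.3/9.6 = 0.4479 m.
Velocity V = (1/n)*R^(2/3)*S^(1/2) = (1/0.027)*0.4479^(2/3)*0.0089^(1/2) = 2.0455 m/s.
Discharge Q = A * V = 4.3 * 2.0455 = 8.796 m^3/s.

8.796


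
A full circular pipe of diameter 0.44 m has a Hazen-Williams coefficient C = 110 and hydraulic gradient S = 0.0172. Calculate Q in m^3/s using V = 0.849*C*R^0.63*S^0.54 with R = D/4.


For a full circular pipe, R = D/4 = 0.44/4 = 0.11 m.
V = 0.849 * 110 * 0.11^0.63 * 0.0172^0.54
  = 0.849 * 110 * 0.24893 * 0.111477
  = 2.5916 m/s.
Pipe area A = pi*D^2/4 = pi*0.44^2/4 = 0.1521 m^2.
Q = A * V = 0.1521 * 2.5916 = 0.3941 m^3/s.

0.3941


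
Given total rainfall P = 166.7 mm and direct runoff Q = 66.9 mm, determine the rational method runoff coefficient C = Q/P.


The runoff coefficient C = runoff depth / rainfall depth.
C = 66.9 / 166.7
  = 0.4013.

0.4013


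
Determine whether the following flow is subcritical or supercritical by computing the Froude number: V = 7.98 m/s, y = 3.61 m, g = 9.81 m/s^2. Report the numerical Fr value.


The Froude number is defined as Fr = V / sqrt(g*y).
g*y = 9.81 * 3.61 = 35.4141.
sqrt(g*y) = sqrt(35.4141) = 5.951.
Fr = 7.98 / 5.951 = 1.341.
Since Fr > 1, the flow is supercritical.

1.341


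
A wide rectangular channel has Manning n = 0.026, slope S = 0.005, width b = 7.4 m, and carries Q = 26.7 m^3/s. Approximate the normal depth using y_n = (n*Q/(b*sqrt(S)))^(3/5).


We use the wide-channel approximation y_n = (n*Q/(b*sqrt(S)))^(3/5).
sqrt(S) = sqrt(0.005) = 0.070711.
Numerator: n*Q = 0.026 * 26.7 = 0.6942.
Denominator: b*sqrt(S) = 7.4 * 0.070711 = 0.523261.
arg = 1.3267.
y_n = 1.3267^(3/5) = 1.1848 m.

1.1848


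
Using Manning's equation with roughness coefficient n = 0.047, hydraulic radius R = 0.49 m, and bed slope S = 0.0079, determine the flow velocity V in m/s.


Manning's equation gives V = (1/n) * R^(2/3) * S^(1/2).
First, compute R^(2/3) = 0.49^(2/3) = 0.6215.
Next, S^(1/2) = 0.0079^(1/2) = 0.088882.
Then 1/n = 1/0.047 = 21.28.
V = 21.28 * 0.6215 * 0.088882 = 1.1754 m/s.

1.1754


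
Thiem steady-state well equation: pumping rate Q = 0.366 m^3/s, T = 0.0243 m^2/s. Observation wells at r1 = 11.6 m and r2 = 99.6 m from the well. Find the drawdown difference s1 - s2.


Thiem equation: s1 - s2 = Q/(2*pi*T) * ln(r2/r1).
ln(r2/r1) = ln(99.6/11.6) = 2.1502.
Q/(2*pi*T) = 0.366 / (2*pi*0.0243) = 0.366 / 0.1527 = 2.3971.
s1 - s2 = 2.3971 * 2.1502 = 5.1542 m.

5.1542


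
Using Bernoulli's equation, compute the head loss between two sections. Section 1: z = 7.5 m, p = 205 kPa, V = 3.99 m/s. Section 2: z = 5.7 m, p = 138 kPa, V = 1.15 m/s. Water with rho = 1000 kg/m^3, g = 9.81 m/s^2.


Total head at each section: H = z + p/(rho*g) + V^2/(2g).
H1 = 7.5 + 205*1000/(1000*9.81) + 3.99^2/(2*9.81)
   = 7.5 + 20.897 + 0.8114
   = 29.208 m.
H2 = 5.7 + 138*1000/(1000*9.81) + 1.15^2/(2*9.81)
   = 5.7 + 14.067 + 0.0674
   = 19.835 m.
h_L = H1 - H2 = 29.208 - 19.835 = 9.374 m.

9.374


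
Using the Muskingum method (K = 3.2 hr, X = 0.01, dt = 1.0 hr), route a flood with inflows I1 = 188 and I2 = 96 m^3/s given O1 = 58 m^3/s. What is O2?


Muskingum coefficients:
denom = 2*K*(1-X) + dt = 2*3.2*(1-0.01) + 1.0 = 7.336.
C0 = (dt - 2*K*X)/denom = (1.0 - 2*3.2*0.01)/7.336 = 0.1276.
C1 = (dt + 2*K*X)/denom = (1.0 + 2*3.2*0.01)/7.336 = 0.145.
C2 = (2*K*(1-X) - dt)/denom = 0.7274.
O2 = C0*I2 + C1*I1 + C2*O1
   = 0.1276*96 + 0.145*188 + 0.7274*58
   = 81.7 m^3/s.

81.7


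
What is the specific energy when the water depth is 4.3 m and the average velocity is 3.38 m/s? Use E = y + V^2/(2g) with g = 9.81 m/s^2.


Specific energy E = y + V^2/(2g).
Velocity head = V^2/(2g) = 3.38^2 / (2*9.81) = 11.4244 / 19.62 = 0.5823 m.
E = 4.3 + 0.5823 = 4.8823 m.

4.8823


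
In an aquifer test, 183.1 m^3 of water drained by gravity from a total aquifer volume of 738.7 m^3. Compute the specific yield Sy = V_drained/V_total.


Specific yield Sy = Volume drained / Total volume.
Sy = 183.1 / 738.7
   = 0.2479.

0.2479


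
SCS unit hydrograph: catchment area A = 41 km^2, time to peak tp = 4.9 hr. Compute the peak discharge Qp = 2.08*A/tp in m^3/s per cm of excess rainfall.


SCS formula: Qp = 2.08 * A / tp.
Qp = 2.08 * 41 / 4.9
   = 85.28 / 4.9
   = 17.4 m^3/s per cm.

17.4


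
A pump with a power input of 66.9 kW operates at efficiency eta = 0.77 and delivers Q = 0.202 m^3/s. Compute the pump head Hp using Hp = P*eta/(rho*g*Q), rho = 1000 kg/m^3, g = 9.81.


Pump head formula: Hp = P * eta / (rho * g * Q).
Numerator: P * eta = 66.9 * 1000 * 0.77 = 51513.0 W.
Denominator: rho * g * Q = 1000 * 9.81 * 0.202 = 1981.62.
Hp = 51513.0 / 1981.62 = 26.0 m.

26.0


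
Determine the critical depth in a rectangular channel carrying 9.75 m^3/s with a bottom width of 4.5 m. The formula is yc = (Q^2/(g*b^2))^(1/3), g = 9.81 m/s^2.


Using yc = (Q^2 / (g * b^2))^(1/3):
Q^2 = 9.75^2 = 95.06.
g * b^2 = 9.81 * 4.5^2 = 9.81 * 20.25 = 198.65.
Q^2 / (g*b^2) = 95.06 / 198.65 = 0.4785.
yc = 0.4785^(1/3) = 0.7822 m.

0.7822


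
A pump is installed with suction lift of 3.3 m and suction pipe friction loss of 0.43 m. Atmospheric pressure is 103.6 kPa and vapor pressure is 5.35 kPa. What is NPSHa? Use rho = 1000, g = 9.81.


NPSHa = p_atm/(rho*g) - z_s - hf_s - p_vap/(rho*g).
p_atm/(rho*g) = 103.6*1000 / (1000*9.81) = 10.561 m.
p_vap/(rho*g) = 5.35*1000 / (1000*9.81) = 0.545 m.
NPSHa = 10.561 - 3.3 - 0.43 - 0.545
      = 6.29 m.

6.29


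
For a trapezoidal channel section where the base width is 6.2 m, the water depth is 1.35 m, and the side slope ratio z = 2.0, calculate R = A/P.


For a trapezoidal section with side slope z:
A = (b + z*y)*y = (6.2 + 2.0*1.35)*1.35 = 12.015 m^2.
P = b + 2*y*sqrt(1 + z^2) = 6.2 + 2*1.35*sqrt(1 + 2.0^2) = 12.237 m.
R = A/P = 12.015 / 12.237 = 0.9818 m.

0.9818


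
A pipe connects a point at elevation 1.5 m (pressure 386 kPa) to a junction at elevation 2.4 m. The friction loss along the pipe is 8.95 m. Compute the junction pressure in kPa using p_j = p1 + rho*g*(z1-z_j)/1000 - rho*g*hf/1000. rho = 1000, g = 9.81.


Junction pressure: p_j = p1 + rho*g*(z1 - z_j)/1000 - rho*g*hf/1000.
Elevation term = 1000*9.81*(1.5 - 2.4)/1000 = -8.829 kPa.
Friction term = 1000*9.81*8.95/1000 = 87.799 kPa.
p_j = 386 + -8.829 - 87.799 = 289.37 kPa.

289.37


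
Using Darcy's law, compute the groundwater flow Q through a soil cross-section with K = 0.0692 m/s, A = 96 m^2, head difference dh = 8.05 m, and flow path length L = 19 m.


Darcy's law: Q = K * A * i, where i = dh/L.
Hydraulic gradient i = 8.05 / 19 = 0.423684.
Q = 0.0692 * 96 * 0.423684
  = 2.8146 m^3/s.

2.8146


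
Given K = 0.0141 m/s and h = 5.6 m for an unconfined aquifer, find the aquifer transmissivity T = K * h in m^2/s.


Transmissivity is defined as T = K * h.
T = 0.0141 * 5.6
  = 0.079 m^2/s.

0.079


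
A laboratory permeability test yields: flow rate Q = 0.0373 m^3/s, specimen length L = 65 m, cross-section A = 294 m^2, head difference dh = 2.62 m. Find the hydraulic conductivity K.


From K = Q*L / (A*dh):
Numerator: Q*L = 0.0373 * 65 = 2.4245.
Denominator: A*dh = 294 * 2.62 = 770.28.
K = 2.4245 / 770.28 = 0.003148 m/s.

0.003148


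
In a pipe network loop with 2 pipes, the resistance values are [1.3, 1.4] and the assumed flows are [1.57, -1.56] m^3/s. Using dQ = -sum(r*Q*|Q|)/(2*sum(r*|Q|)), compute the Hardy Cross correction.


Numerator terms (r*Q*|Q|): 1.3*1.57*|1.57| = 3.2044; 1.4*-1.56*|-1.56| = -3.407.
Sum of numerator = -0.2027.
Denominator terms (r*|Q|): 1.3*|1.57| = 2.041; 1.4*|-1.56| = 2.184.
2 * sum of denominator = 2 * 4.225 = 8.45.
dQ = --0.2027 / 8.45 = 0.024 m^3/s.

0.024


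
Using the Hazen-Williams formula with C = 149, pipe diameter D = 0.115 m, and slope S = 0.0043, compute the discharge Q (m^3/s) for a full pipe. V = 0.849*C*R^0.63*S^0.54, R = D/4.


For a full circular pipe, R = D/4 = 0.115/4 = 0.0288 m.
V = 0.849 * 149 * 0.0288^0.63 * 0.0043^0.54
  = 0.849 * 149 * 0.106891 * 0.052732
  = 0.713 m/s.
Pipe area A = pi*D^2/4 = pi*0.115^2/4 = 0.0104 m^2.
Q = A * V = 0.0104 * 0.713 = 0.0074 m^3/s.

0.0074


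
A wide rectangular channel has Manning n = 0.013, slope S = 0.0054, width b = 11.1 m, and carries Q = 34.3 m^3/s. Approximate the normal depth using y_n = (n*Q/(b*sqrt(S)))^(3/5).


We use the wide-channel approximation y_n = (n*Q/(b*sqrt(S)))^(3/5).
sqrt(S) = sqrt(0.0054) = 0.073485.
Numerator: n*Q = 0.013 * 34.3 = 0.4459.
Denominator: b*sqrt(S) = 11.1 * 0.073485 = 0.815683.
arg = 0.5467.
y_n = 0.5467^(3/5) = 0.696 m.

0.696


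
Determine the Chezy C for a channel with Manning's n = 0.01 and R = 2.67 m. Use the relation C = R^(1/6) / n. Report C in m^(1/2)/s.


The Chezy coefficient relates to Manning's n through C = R^(1/6) / n.
R^(1/6) = 2.67^(1/6) = 1.177837.
C = 1.177837 / 0.01 = 117.78 m^(1/2)/s.

117.78


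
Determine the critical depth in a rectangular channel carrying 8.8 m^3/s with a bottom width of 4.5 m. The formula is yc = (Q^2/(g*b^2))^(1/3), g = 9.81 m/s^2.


Using yc = (Q^2 / (g * b^2))^(1/3):
Q^2 = 8.8^2 = 77.44.
g * b^2 = 9.81 * 4.5^2 = 9.81 * 20.25 = 198.65.
Q^2 / (g*b^2) = 77.44 / 198.65 = 0.3898.
yc = 0.3898^(1/3) = 0.7305 m.

0.7305


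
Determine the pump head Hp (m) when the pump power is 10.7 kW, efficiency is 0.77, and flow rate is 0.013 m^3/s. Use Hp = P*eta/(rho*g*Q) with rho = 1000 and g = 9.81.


Pump head formula: Hp = P * eta / (rho * g * Q).
Numerator: P * eta = 10.7 * 1000 * 0.77 = 8239.0 W.
Denominator: rho * g * Q = 1000 * 9.81 * 0.013 = 127.53.
Hp = 8239.0 / 127.53 = 64.6 m.

64.6


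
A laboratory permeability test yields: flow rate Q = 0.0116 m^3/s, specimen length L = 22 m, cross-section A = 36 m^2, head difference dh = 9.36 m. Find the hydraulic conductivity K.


From K = Q*L / (A*dh):
Numerator: Q*L = 0.0116 * 22 = 0.2552.
Denominator: A*dh = 36 * 9.36 = 336.96.
K = 0.2552 / 336.96 = 0.000757 m/s.

0.000757


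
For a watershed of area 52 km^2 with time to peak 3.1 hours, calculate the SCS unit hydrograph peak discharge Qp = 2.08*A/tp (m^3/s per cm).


SCS formula: Qp = 2.08 * A / tp.
Qp = 2.08 * 52 / 3.1
   = 108.16 / 3.1
   = 34.89 m^3/s per cm.

34.89


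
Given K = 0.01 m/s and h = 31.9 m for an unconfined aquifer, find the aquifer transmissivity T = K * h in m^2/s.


Transmissivity is defined as T = K * h.
T = 0.01 * 31.9
  = 0.319 m^2/s.

0.319


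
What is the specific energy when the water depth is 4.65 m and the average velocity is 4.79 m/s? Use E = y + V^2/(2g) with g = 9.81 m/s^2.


Specific energy E = y + V^2/(2g).
Velocity head = V^2/(2g) = 4.79^2 / (2*9.81) = 22.9441 / 19.62 = 1.1694 m.
E = 4.65 + 1.1694 = 5.8194 m.

5.8194


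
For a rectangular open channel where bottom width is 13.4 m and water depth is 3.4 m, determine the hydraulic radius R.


For a rectangular section:
Flow area A = b * y = 13.4 * 3.4 = 45.56 m^2.
Wetted perimeter P = b + 2y = 13.4 + 2*3.4 = 20.2 m.
Hydraulic radius R = A/P = 45.56 / 20.2 = 2.2554 m.

2.2554


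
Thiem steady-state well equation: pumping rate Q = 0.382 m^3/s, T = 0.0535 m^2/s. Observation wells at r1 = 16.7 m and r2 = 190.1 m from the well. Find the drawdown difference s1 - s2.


Thiem equation: s1 - s2 = Q/(2*pi*T) * ln(r2/r1).
ln(r2/r1) = ln(190.1/16.7) = 2.4321.
Q/(2*pi*T) = 0.382 / (2*pi*0.0535) = 0.382 / 0.3362 = 1.1364.
s1 - s2 = 1.1364 * 2.4321 = 2.7639 m.

2.7639


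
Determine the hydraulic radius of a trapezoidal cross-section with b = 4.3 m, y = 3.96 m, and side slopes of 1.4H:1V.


For a trapezoidal section with side slope z:
A = (b + z*y)*y = (4.3 + 1.4*3.96)*3.96 = 38.982 m^2.
P = b + 2*y*sqrt(1 + z^2) = 4.3 + 2*3.96*sqrt(1 + 1.4^2) = 17.926 m.
R = A/P = 38.982 / 17.926 = 2.1746 m.

2.1746


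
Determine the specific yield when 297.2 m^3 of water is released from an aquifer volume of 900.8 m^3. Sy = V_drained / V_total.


Specific yield Sy = Volume drained / Total volume.
Sy = 297.2 / 900.8
   = 0.3299.

0.3299


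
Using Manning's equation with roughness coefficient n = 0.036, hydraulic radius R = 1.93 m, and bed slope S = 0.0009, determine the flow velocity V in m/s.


Manning's equation gives V = (1/n) * R^(2/3) * S^(1/2).
First, compute R^(2/3) = 1.93^(2/3) = 1.5501.
Next, S^(1/2) = 0.0009^(1/2) = 0.03.
Then 1/n = 1/0.036 = 27.78.
V = 27.78 * 1.5501 * 0.03 = 1.2918 m/s.

1.2918


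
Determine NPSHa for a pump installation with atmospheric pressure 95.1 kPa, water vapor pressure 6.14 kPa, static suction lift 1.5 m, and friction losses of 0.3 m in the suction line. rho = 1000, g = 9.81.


NPSHa = p_atm/(rho*g) - z_s - hf_s - p_vap/(rho*g).
p_atm/(rho*g) = 95.1*1000 / (1000*9.81) = 9.694 m.
p_vap/(rho*g) = 6.14*1000 / (1000*9.81) = 0.626 m.
NPSHa = 9.694 - 1.5 - 0.3 - 0.626
      = 7.27 m.

7.27


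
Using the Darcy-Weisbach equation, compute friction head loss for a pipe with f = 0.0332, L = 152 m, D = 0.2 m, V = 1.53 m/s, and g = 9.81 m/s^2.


Darcy-Weisbach equation: h_f = f * (L/D) * V^2/(2g).
f * L/D = 0.0332 * 152/0.2 = 25.232.
V^2/(2g) = 1.53^2 / (2*9.81) = 2.3409 / 19.62 = 0.1193 m.
h_f = 25.232 * 0.1193 = 3.01 m.

3.01


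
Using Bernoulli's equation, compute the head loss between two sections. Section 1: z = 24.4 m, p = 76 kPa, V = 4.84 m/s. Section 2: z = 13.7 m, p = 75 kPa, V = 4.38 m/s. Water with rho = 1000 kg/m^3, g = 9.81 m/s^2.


Total head at each section: H = z + p/(rho*g) + V^2/(2g).
H1 = 24.4 + 76*1000/(1000*9.81) + 4.84^2/(2*9.81)
   = 24.4 + 7.747 + 1.194
   = 33.341 m.
H2 = 13.7 + 75*1000/(1000*9.81) + 4.38^2/(2*9.81)
   = 13.7 + 7.645 + 0.9778
   = 22.323 m.
h_L = H1 - H2 = 33.341 - 22.323 = 11.018 m.

11.018


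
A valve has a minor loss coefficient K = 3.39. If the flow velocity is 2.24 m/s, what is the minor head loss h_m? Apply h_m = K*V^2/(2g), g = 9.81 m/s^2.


Minor loss formula: h_m = K * V^2/(2g).
V^2 = 2.24^2 = 5.0176.
V^2/(2g) = 5.0176 / 19.62 = 0.2557 m.
h_m = 3.39 * 0.2557 = 0.867 m.

0.867


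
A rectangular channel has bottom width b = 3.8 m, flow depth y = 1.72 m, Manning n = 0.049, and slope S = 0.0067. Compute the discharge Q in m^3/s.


For a rectangular channel, the cross-sectional area A = b * y = 3.8 * 1.72 = 6.54 m^2.
The wetted perimeter P = b + 2y = 3.8 + 2*1.72 = 7.24 m.
Hydraulic radius R = A/P = 6.54/7.24 = 0.9028 m.
Velocity V = (1/n)*R^(2/3)*S^(1/2) = (1/0.049)*0.9028^(2/3)*0.0067^(1/2) = 1.5604 m/s.
Discharge Q = A * V = 6.54 * 1.5604 = 10.198 m^3/s.

10.198


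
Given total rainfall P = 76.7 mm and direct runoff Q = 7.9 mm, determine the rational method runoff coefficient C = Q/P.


The runoff coefficient C = runoff depth / rainfall depth.
C = 7.9 / 76.7
  = 0.103.

0.103


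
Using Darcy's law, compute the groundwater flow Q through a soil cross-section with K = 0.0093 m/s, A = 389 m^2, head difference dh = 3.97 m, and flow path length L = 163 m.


Darcy's law: Q = K * A * i, where i = dh/L.
Hydraulic gradient i = 3.97 / 163 = 0.024356.
Q = 0.0093 * 389 * 0.024356
  = 0.0881 m^3/s.

0.0881


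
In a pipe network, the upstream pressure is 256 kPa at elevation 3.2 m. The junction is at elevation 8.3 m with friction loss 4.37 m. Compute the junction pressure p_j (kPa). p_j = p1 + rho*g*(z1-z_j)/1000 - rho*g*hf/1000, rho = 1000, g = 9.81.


Junction pressure: p_j = p1 + rho*g*(z1 - z_j)/1000 - rho*g*hf/1000.
Elevation term = 1000*9.81*(3.2 - 8.3)/1000 = -50.031 kPa.
Friction term = 1000*9.81*4.37/1000 = 42.87 kPa.
p_j = 256 + -50.031 - 42.87 = 163.1 kPa.

163.1


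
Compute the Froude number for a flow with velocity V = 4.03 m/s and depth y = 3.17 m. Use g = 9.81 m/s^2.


The Froude number is defined as Fr = V / sqrt(g*y).
g*y = 9.81 * 3.17 = 31.0977.
sqrt(g*y) = sqrt(31.0977) = 5.5765.
Fr = 4.03 / 5.5765 = 0.7227.

0.7227


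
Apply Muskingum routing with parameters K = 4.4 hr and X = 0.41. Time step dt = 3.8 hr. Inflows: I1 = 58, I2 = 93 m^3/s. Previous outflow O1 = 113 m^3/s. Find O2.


Muskingum coefficients:
denom = 2*K*(1-X) + dt = 2*4.4*(1-0.41) + 3.8 = 8.992.
C0 = (dt - 2*K*X)/denom = (3.8 - 2*4.4*0.41)/8.992 = 0.0214.
C1 = (dt + 2*K*X)/denom = (3.8 + 2*4.4*0.41)/8.992 = 0.8238.
C2 = (2*K*(1-X) - dt)/denom = 0.1548.
O2 = C0*I2 + C1*I1 + C2*O1
   = 0.0214*93 + 0.8238*58 + 0.1548*113
   = 67.26 m^3/s.

67.26


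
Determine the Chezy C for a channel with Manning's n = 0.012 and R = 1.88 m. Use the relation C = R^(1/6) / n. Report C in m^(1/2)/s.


The Chezy coefficient relates to Manning's n through C = R^(1/6) / n.
R^(1/6) = 1.88^(1/6) = 1.110946.
C = 1.110946 / 0.012 = 92.58 m^(1/2)/s.

92.58


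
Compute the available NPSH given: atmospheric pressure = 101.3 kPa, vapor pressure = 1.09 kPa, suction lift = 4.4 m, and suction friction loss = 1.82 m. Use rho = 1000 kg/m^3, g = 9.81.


NPSHa = p_atm/(rho*g) - z_s - hf_s - p_vap/(rho*g).
p_atm/(rho*g) = 101.3*1000 / (1000*9.81) = 10.326 m.
p_vap/(rho*g) = 1.09*1000 / (1000*9.81) = 0.111 m.
NPSHa = 10.326 - 4.4 - 1.82 - 0.111
      = 4.0 m.

4.0


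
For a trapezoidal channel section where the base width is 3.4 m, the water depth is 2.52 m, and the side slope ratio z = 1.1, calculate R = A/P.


For a trapezoidal section with side slope z:
A = (b + z*y)*y = (3.4 + 1.1*2.52)*2.52 = 15.553 m^2.
P = b + 2*y*sqrt(1 + z^2) = 3.4 + 2*2.52*sqrt(1 + 1.1^2) = 10.892 m.
R = A/P = 15.553 / 10.892 = 1.4279 m.

1.4279


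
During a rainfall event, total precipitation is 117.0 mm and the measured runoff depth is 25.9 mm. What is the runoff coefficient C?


The runoff coefficient C = runoff depth / rainfall depth.
C = 25.9 / 117.0
  = 0.2214.

0.2214


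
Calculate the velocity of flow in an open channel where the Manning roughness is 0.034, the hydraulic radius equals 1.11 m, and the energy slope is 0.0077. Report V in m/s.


Manning's equation gives V = (1/n) * R^(2/3) * S^(1/2).
First, compute R^(2/3) = 1.11^(2/3) = 1.0721.
Next, S^(1/2) = 0.0077^(1/2) = 0.08775.
Then 1/n = 1/0.034 = 29.41.
V = 29.41 * 1.0721 * 0.08775 = 2.7668 m/s.

2.7668


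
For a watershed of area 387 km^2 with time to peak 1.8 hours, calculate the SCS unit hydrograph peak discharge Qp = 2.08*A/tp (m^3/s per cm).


SCS formula: Qp = 2.08 * A / tp.
Qp = 2.08 * 387 / 1.8
   = 804.96 / 1.8
   = 447.2 m^3/s per cm.

447.2


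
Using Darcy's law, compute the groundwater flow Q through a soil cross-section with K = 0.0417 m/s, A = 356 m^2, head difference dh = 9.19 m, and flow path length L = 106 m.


Darcy's law: Q = K * A * i, where i = dh/L.
Hydraulic gradient i = 9.19 / 106 = 0.086698.
Q = 0.0417 * 356 * 0.086698
  = 1.2871 m^3/s.

1.2871


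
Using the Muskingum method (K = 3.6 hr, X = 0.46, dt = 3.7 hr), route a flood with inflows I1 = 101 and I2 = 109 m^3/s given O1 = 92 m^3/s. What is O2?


Muskingum coefficients:
denom = 2*K*(1-X) + dt = 2*3.6*(1-0.46) + 3.7 = 7.588.
C0 = (dt - 2*K*X)/denom = (3.7 - 2*3.6*0.46)/7.588 = 0.0511.
C1 = (dt + 2*K*X)/denom = (3.7 + 2*3.6*0.46)/7.588 = 0.9241.
C2 = (2*K*(1-X) - dt)/denom = 0.0248.
O2 = C0*I2 + C1*I1 + C2*O1
   = 0.0511*109 + 0.9241*101 + 0.0248*92
   = 101.19 m^3/s.

101.19


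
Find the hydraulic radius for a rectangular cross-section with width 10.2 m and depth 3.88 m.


For a rectangular section:
Flow area A = b * y = 10.2 * 3.88 = 39.58 m^2.
Wetted perimeter P = b + 2y = 10.2 + 2*3.88 = 17.96 m.
Hydraulic radius R = A/P = 39.58 / 17.96 = 2.2036 m.

2.2036


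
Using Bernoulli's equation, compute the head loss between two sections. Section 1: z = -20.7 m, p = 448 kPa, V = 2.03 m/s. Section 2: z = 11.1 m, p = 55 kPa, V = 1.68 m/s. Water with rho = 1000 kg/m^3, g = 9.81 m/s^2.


Total head at each section: H = z + p/(rho*g) + V^2/(2g).
H1 = -20.7 + 448*1000/(1000*9.81) + 2.03^2/(2*9.81)
   = -20.7 + 45.668 + 0.21
   = 25.178 m.
H2 = 11.1 + 55*1000/(1000*9.81) + 1.68^2/(2*9.81)
   = 11.1 + 5.607 + 0.1439
   = 16.85 m.
h_L = H1 - H2 = 25.178 - 16.85 = 8.327 m.

8.327


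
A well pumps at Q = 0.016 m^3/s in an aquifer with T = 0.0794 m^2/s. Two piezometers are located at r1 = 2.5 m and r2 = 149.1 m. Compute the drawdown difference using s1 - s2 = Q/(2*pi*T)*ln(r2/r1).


Thiem equation: s1 - s2 = Q/(2*pi*T) * ln(r2/r1).
ln(r2/r1) = ln(149.1/2.5) = 4.0883.
Q/(2*pi*T) = 0.016 / (2*pi*0.0794) = 0.016 / 0.4989 = 0.0321.
s1 - s2 = 0.0321 * 4.0883 = 0.1311 m.

0.1311


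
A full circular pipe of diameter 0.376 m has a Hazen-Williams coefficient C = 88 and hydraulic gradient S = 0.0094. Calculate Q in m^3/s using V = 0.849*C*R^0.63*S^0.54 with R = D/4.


For a full circular pipe, R = D/4 = 0.376/4 = 0.094 m.
V = 0.849 * 88 * 0.094^0.63 * 0.0094^0.54
  = 0.849 * 88 * 0.225461 * 0.080443
  = 1.355 m/s.
Pipe area A = pi*D^2/4 = pi*0.376^2/4 = 0.111 m^2.
Q = A * V = 0.111 * 1.355 = 0.1505 m^3/s.

0.1505


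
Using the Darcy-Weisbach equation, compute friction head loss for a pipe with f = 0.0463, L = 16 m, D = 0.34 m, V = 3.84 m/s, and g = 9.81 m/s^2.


Darcy-Weisbach equation: h_f = f * (L/D) * V^2/(2g).
f * L/D = 0.0463 * 16/0.34 = 2.1788.
V^2/(2g) = 3.84^2 / (2*9.81) = 14.7456 / 19.62 = 0.7516 m.
h_f = 2.1788 * 0.7516 = 1.638 m.

1.638


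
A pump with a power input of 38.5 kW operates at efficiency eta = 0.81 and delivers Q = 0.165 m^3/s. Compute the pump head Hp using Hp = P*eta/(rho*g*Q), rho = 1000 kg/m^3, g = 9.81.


Pump head formula: Hp = P * eta / (rho * g * Q).
Numerator: P * eta = 38.5 * 1000 * 0.81 = 31185.0 W.
Denominator: rho * g * Q = 1000 * 9.81 * 0.165 = 1618.65.
Hp = 31185.0 / 1618.65 = 19.27 m.

19.27


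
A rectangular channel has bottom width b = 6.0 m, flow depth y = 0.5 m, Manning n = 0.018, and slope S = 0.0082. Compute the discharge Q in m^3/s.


For a rectangular channel, the cross-sectional area A = b * y = 6.0 * 0.5 = 3.0 m^2.
The wetted perimeter P = b + 2y = 6.0 + 2*0.5 = 7.0 m.
Hydraulic radius R = A/P = 3.0/7.0 = 0.4286 m.
Velocity V = (1/n)*R^(2/3)*S^(1/2) = (1/0.018)*0.4286^(2/3)*0.0082^(1/2) = 2.8597 m/s.
Discharge Q = A * V = 3.0 * 2.8597 = 8.579 m^3/s.

8.579


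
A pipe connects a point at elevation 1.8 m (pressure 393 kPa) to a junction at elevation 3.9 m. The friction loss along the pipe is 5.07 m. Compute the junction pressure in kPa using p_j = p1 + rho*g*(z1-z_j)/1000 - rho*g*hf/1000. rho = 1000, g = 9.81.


Junction pressure: p_j = p1 + rho*g*(z1 - z_j)/1000 - rho*g*hf/1000.
Elevation term = 1000*9.81*(1.8 - 3.9)/1000 = -20.601 kPa.
Friction term = 1000*9.81*5.07/1000 = 49.737 kPa.
p_j = 393 + -20.601 - 49.737 = 322.66 kPa.

322.66


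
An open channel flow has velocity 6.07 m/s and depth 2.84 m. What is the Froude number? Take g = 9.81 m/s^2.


The Froude number is defined as Fr = V / sqrt(g*y).
g*y = 9.81 * 2.84 = 27.8604.
sqrt(g*y) = sqrt(27.8604) = 5.2783.
Fr = 6.07 / 5.2783 = 1.15.

1.15


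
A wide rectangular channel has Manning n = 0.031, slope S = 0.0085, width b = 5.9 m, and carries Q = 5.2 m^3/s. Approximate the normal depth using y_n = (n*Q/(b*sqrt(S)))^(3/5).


We use the wide-channel approximation y_n = (n*Q/(b*sqrt(S)))^(3/5).
sqrt(S) = sqrt(0.0085) = 0.092195.
Numerator: n*Q = 0.031 * 5.2 = 0.1612.
Denominator: b*sqrt(S) = 5.9 * 0.092195 = 0.543951.
arg = 0.2963.
y_n = 0.2963^(3/5) = 0.482 m.

0.482


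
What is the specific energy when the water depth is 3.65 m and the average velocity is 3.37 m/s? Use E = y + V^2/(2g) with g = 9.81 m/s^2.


Specific energy E = y + V^2/(2g).
Velocity head = V^2/(2g) = 3.37^2 / (2*9.81) = 11.3569 / 19.62 = 0.5788 m.
E = 3.65 + 0.5788 = 4.2288 m.

4.2288


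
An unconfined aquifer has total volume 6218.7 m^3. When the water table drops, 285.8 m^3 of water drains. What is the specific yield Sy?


Specific yield Sy = Volume drained / Total volume.
Sy = 285.8 / 6218.7
   = 0.046.

0.046


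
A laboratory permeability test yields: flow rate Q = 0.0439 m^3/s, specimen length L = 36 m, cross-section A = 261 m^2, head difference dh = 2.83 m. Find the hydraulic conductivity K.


From K = Q*L / (A*dh):
Numerator: Q*L = 0.0439 * 36 = 1.5804.
Denominator: A*dh = 261 * 2.83 = 738.63.
K = 1.5804 / 738.63 = 0.00214 m/s.

0.00214


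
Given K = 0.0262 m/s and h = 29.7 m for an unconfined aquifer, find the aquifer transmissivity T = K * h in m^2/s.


Transmissivity is defined as T = K * h.
T = 0.0262 * 29.7
  = 0.7781 m^2/s.

0.7781


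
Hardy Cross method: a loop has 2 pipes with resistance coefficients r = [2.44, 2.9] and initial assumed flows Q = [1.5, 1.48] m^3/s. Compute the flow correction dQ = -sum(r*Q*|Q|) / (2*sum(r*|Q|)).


Numerator terms (r*Q*|Q|): 2.44*1.5*|1.5| = 5.49; 2.9*1.48*|1.48| = 6.3522.
Sum of numerator = 11.8422.
Denominator terms (r*|Q|): 2.44*|1.5| = 3.66; 2.9*|1.48| = 4.292.
2 * sum of denominator = 2 * 7.952 = 15.904.
dQ = -11.8422 / 15.904 = -0.7446 m^3/s.

-0.7446


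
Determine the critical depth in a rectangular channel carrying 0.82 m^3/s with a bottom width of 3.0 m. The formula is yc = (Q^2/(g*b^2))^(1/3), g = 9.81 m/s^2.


Using yc = (Q^2 / (g * b^2))^(1/3):
Q^2 = 0.82^2 = 0.67.
g * b^2 = 9.81 * 3.0^2 = 9.81 * 9.0 = 88.29.
Q^2 / (g*b^2) = 0.67 / 88.29 = 0.0076.
yc = 0.0076^(1/3) = 0.1967 m.

0.1967


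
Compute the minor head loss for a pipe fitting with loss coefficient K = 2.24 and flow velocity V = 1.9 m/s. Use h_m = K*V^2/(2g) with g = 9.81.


Minor loss formula: h_m = K * V^2/(2g).
V^2 = 1.9^2 = 3.61.
V^2/(2g) = 3.61 / 19.62 = 0.184 m.
h_m = 2.24 * 0.184 = 0.4122 m.

0.4122


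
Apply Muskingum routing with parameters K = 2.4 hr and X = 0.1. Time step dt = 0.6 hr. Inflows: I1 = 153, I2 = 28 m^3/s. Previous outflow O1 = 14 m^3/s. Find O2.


Muskingum coefficients:
denom = 2*K*(1-X) + dt = 2*2.4*(1-0.1) + 0.6 = 4.92.
C0 = (dt - 2*K*X)/denom = (0.6 - 2*2.4*0.1)/4.92 = 0.0244.
C1 = (dt + 2*K*X)/denom = (0.6 + 2*2.4*0.1)/4.92 = 0.2195.
C2 = (2*K*(1-X) - dt)/denom = 0.7561.
O2 = C0*I2 + C1*I1 + C2*O1
   = 0.0244*28 + 0.2195*153 + 0.7561*14
   = 44.85 m^3/s.

44.85


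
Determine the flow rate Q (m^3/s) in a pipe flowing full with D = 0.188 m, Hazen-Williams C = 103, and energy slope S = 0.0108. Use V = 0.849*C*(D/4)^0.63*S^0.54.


For a full circular pipe, R = D/4 = 0.188/4 = 0.047 m.
V = 0.849 * 103 * 0.047^0.63 * 0.0108^0.54
  = 0.849 * 103 * 0.145687 * 0.086706
  = 1.1046 m/s.
Pipe area A = pi*D^2/4 = pi*0.188^2/4 = 0.0278 m^2.
Q = A * V = 0.0278 * 1.1046 = 0.0307 m^3/s.

0.0307


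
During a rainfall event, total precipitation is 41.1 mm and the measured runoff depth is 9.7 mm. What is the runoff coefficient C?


The runoff coefficient C = runoff depth / rainfall depth.
C = 9.7 / 41.1
  = 0.236.

0.236


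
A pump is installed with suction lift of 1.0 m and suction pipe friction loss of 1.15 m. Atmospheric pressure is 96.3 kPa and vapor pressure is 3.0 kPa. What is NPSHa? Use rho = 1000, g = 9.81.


NPSHa = p_atm/(rho*g) - z_s - hf_s - p_vap/(rho*g).
p_atm/(rho*g) = 96.3*1000 / (1000*9.81) = 9.817 m.
p_vap/(rho*g) = 3.0*1000 / (1000*9.81) = 0.306 m.
NPSHa = 9.817 - 1.0 - 1.15 - 0.306
      = 7.36 m.

7.36


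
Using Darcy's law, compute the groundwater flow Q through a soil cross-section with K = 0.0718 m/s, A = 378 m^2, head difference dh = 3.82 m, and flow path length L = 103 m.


Darcy's law: Q = K * A * i, where i = dh/L.
Hydraulic gradient i = 3.82 / 103 = 0.037087.
Q = 0.0718 * 378 * 0.037087
  = 1.0066 m^3/s.

1.0066


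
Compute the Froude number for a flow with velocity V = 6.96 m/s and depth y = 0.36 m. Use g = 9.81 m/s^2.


The Froude number is defined as Fr = V / sqrt(g*y).
g*y = 9.81 * 0.36 = 3.5316.
sqrt(g*y) = sqrt(3.5316) = 1.8793.
Fr = 6.96 / 1.8793 = 3.7036.

3.7036


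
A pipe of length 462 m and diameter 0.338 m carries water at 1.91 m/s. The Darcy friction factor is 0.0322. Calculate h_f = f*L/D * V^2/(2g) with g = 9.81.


Darcy-Weisbach equation: h_f = f * (L/D) * V^2/(2g).
f * L/D = 0.0322 * 462/0.338 = 44.013.
V^2/(2g) = 1.91^2 / (2*9.81) = 3.6481 / 19.62 = 0.1859 m.
h_f = 44.013 * 0.1859 = 8.184 m.

8.184


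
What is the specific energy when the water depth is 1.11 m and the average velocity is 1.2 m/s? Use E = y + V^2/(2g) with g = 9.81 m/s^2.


Specific energy E = y + V^2/(2g).
Velocity head = V^2/(2g) = 1.2^2 / (2*9.81) = 1.44 / 19.62 = 0.0734 m.
E = 1.11 + 0.0734 = 1.1834 m.

1.1834


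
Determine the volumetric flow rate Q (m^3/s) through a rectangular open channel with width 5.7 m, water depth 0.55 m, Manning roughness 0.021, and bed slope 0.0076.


For a rectangular channel, the cross-sectional area A = b * y = 5.7 * 0.55 = 3.14 m^2.
The wetted perimeter P = b + 2y = 5.7 + 2*0.55 = 6.8 m.
Hydraulic radius R = A/P = 3.14/6.8 = 0.461 m.
Velocity V = (1/n)*R^(2/3)*S^(1/2) = (1/0.021)*0.461^(2/3)*0.0076^(1/2) = 2.4775 m/s.
Discharge Q = A * V = 3.14 * 2.4775 = 7.767 m^3/s.

7.767


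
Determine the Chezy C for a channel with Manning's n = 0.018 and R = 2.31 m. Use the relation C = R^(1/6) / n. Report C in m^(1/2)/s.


The Chezy coefficient relates to Manning's n through C = R^(1/6) / n.
R^(1/6) = 2.31^(1/6) = 1.149746.
C = 1.149746 / 0.018 = 63.87 m^(1/2)/s.

63.87


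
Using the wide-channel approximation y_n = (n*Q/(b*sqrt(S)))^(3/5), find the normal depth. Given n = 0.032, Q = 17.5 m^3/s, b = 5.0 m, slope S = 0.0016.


We use the wide-channel approximation y_n = (n*Q/(b*sqrt(S)))^(3/5).
sqrt(S) = sqrt(0.0016) = 0.04.
Numerator: n*Q = 0.032 * 17.5 = 0.56.
Denominator: b*sqrt(S) = 5.0 * 0.04 = 0.2.
arg = 2.8.
y_n = 2.8^(3/5) = 1.8548 m.

1.8548


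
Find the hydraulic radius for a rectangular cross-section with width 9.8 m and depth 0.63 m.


For a rectangular section:
Flow area A = b * y = 9.8 * 0.63 = 6.17 m^2.
Wetted perimeter P = b + 2y = 9.8 + 2*0.63 = 11.06 m.
Hydraulic radius R = A/P = 6.17 / 11.06 = 0.5582 m.

0.5582


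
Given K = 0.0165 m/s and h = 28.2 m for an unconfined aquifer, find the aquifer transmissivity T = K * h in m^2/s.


Transmissivity is defined as T = K * h.
T = 0.0165 * 28.2
  = 0.4653 m^2/s.

0.4653


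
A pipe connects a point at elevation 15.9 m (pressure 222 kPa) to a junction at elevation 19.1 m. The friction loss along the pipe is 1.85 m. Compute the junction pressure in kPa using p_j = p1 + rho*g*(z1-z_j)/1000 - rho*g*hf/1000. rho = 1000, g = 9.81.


Junction pressure: p_j = p1 + rho*g*(z1 - z_j)/1000 - rho*g*hf/1000.
Elevation term = 1000*9.81*(15.9 - 19.1)/1000 = -31.392 kPa.
Friction term = 1000*9.81*1.85/1000 = 18.148 kPa.
p_j = 222 + -31.392 - 18.148 = 172.46 kPa.

172.46


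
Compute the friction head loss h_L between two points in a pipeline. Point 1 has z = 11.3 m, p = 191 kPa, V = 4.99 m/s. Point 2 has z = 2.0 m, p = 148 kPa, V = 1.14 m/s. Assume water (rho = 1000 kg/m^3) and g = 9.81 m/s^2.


Total head at each section: H = z + p/(rho*g) + V^2/(2g).
H1 = 11.3 + 191*1000/(1000*9.81) + 4.99^2/(2*9.81)
   = 11.3 + 19.47 + 1.2691
   = 32.039 m.
H2 = 2.0 + 148*1000/(1000*9.81) + 1.14^2/(2*9.81)
   = 2.0 + 15.087 + 0.0662
   = 17.153 m.
h_L = H1 - H2 = 32.039 - 17.153 = 14.886 m.

14.886


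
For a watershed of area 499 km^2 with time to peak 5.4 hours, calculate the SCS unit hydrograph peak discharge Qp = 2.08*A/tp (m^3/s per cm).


SCS formula: Qp = 2.08 * A / tp.
Qp = 2.08 * 499 / 5.4
   = 1037.92 / 5.4
   = 192.21 m^3/s per cm.

192.21


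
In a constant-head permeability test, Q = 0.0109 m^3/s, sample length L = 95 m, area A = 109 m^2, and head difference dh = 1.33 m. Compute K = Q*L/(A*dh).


From K = Q*L / (A*dh):
Numerator: Q*L = 0.0109 * 95 = 1.0355.
Denominator: A*dh = 109 * 1.33 = 144.97.
K = 1.0355 / 144.97 = 0.007143 m/s.

0.007143


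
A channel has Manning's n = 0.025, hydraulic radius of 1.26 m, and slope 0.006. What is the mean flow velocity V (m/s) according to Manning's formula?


Manning's equation gives V = (1/n) * R^(2/3) * S^(1/2).
First, compute R^(2/3) = 1.26^(2/3) = 1.1666.
Next, S^(1/2) = 0.006^(1/2) = 0.07746.
Then 1/n = 1/0.025 = 40.0.
V = 40.0 * 1.1666 * 0.07746 = 3.6145 m/s.

3.6145


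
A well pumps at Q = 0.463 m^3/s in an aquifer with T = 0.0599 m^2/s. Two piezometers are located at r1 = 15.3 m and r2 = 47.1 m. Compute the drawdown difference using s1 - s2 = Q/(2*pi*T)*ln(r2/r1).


Thiem equation: s1 - s2 = Q/(2*pi*T) * ln(r2/r1).
ln(r2/r1) = ln(47.1/15.3) = 1.1244.
Q/(2*pi*T) = 0.463 / (2*pi*0.0599) = 0.463 / 0.3764 = 1.2302.
s1 - s2 = 1.2302 * 1.1244 = 1.3833 m.

1.3833


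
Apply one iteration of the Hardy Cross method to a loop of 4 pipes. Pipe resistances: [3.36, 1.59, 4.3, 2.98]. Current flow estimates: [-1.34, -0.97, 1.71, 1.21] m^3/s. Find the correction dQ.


Numerator terms (r*Q*|Q|): 3.36*-1.34*|-1.34| = -6.0332; 1.59*-0.97*|-0.97| = -1.496; 4.3*1.71*|1.71| = 12.5736; 2.98*1.21*|1.21| = 4.363.
Sum of numerator = 9.4074.
Denominator terms (r*|Q|): 3.36*|-1.34| = 4.5024; 1.59*|-0.97| = 1.5423; 4.3*|1.71| = 7.353; 2.98*|1.21| = 3.6058.
2 * sum of denominator = 2 * 17.0035 = 34.007.
dQ = -9.4074 / 34.007 = -0.2766 m^3/s.

-0.2766


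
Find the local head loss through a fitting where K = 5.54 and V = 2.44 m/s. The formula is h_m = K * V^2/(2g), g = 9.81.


Minor loss formula: h_m = K * V^2/(2g).
V^2 = 2.44^2 = 5.9536.
V^2/(2g) = 5.9536 / 19.62 = 0.3034 m.
h_m = 5.54 * 0.3034 = 1.6811 m.

1.6811


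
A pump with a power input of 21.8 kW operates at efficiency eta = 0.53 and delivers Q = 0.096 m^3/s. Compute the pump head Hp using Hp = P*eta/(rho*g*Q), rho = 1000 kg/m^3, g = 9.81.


Pump head formula: Hp = P * eta / (rho * g * Q).
Numerator: P * eta = 21.8 * 1000 * 0.53 = 11554.0 W.
Denominator: rho * g * Q = 1000 * 9.81 * 0.096 = 941.76.
Hp = 11554.0 / 941.76 = 12.27 m.

12.27


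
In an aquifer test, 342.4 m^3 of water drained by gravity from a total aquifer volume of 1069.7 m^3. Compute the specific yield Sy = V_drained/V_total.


Specific yield Sy = Volume drained / Total volume.
Sy = 342.4 / 1069.7
   = 0.3201.

0.3201


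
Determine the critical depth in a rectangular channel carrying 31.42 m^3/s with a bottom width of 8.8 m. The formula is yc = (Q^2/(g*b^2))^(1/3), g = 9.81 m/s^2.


Using yc = (Q^2 / (g * b^2))^(1/3):
Q^2 = 31.42^2 = 987.22.
g * b^2 = 9.81 * 8.8^2 = 9.81 * 77.44 = 759.69.
Q^2 / (g*b^2) = 987.22 / 759.69 = 1.2995.
yc = 1.2995^(1/3) = 1.0913 m.

1.0913


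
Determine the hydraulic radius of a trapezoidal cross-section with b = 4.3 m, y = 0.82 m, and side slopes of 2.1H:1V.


For a trapezoidal section with side slope z:
A = (b + z*y)*y = (4.3 + 2.1*0.82)*0.82 = 4.938 m^2.
P = b + 2*y*sqrt(1 + z^2) = 4.3 + 2*0.82*sqrt(1 + 2.1^2) = 8.115 m.
R = A/P = 4.938 / 8.115 = 0.6085 m.

0.6085


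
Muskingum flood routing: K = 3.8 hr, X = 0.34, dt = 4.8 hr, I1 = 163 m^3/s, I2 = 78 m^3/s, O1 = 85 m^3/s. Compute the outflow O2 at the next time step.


Muskingum coefficients:
denom = 2*K*(1-X) + dt = 2*3.8*(1-0.34) + 4.8 = 9.816.
C0 = (dt - 2*K*X)/denom = (4.8 - 2*3.8*0.34)/9.816 = 0.2258.
C1 = (dt + 2*K*X)/denom = (4.8 + 2*3.8*0.34)/9.816 = 0.7522.
C2 = (2*K*(1-X) - dt)/denom = 0.022.
O2 = C0*I2 + C1*I1 + C2*O1
   = 0.2258*78 + 0.7522*163 + 0.022*85
   = 142.09 m^3/s.

142.09


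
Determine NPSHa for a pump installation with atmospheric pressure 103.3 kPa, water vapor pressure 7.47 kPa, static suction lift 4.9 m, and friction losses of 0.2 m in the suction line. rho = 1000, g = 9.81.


NPSHa = p_atm/(rho*g) - z_s - hf_s - p_vap/(rho*g).
p_atm/(rho*g) = 103.3*1000 / (1000*9.81) = 10.53 m.
p_vap/(rho*g) = 7.47*1000 / (1000*9.81) = 0.761 m.
NPSHa = 10.53 - 4.9 - 0.2 - 0.761
      = 4.67 m.

4.67


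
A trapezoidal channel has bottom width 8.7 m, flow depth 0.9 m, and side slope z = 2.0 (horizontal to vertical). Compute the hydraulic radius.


For a trapezoidal section with side slope z:
A = (b + z*y)*y = (8.7 + 2.0*0.9)*0.9 = 9.45 m^2.
P = b + 2*y*sqrt(1 + z^2) = 8.7 + 2*0.9*sqrt(1 + 2.0^2) = 12.725 m.
R = A/P = 9.45 / 12.725 = 0.7426 m.

0.7426


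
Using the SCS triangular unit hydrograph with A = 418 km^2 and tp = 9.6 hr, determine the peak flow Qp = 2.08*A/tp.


SCS formula: Qp = 2.08 * A / tp.
Qp = 2.08 * 418 / 9.6
   = 869.44 / 9.6
   = 90.57 m^3/s per cm.

90.57


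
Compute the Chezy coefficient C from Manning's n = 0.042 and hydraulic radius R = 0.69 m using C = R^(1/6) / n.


The Chezy coefficient relates to Manning's n through C = R^(1/6) / n.
R^(1/6) = 0.69^(1/6) = 0.94003.
C = 0.94003 / 0.042 = 22.38 m^(1/2)/s.

22.38
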